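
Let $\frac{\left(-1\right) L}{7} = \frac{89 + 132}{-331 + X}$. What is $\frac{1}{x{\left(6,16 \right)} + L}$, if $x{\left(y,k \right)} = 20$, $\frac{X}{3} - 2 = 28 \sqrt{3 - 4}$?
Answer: $\frac{2756395}{67576609} - \frac{129948 i}{67576609} \approx 0.040789 - 0.001923 i$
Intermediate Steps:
$X = 6 + 84 i$ ($X = 6 + 3 \cdot 28 \sqrt{3 - 4} = 6 + 3 \cdot 28 \sqrt{-1} = 6 + 3 \cdot 28 i = 6 + 84 i \approx 6.0 + 84.0 i$)
$L = - \frac{1547 \left(-325 - 84 i\right)}{112681}$ ($L = - 7 \frac{89 + 132}{-331 + \left(6 + 84 i\right)} = - 7 \frac{221}{-325 + 84 i} = - 7 \cdot 221 \frac{-325 - 84 i}{112681} = - 7 \frac{221 \left(-325 - 84 i\right)}{112681} = - \frac{1547 \left(-325 - 84 i\right)}{112681} \approx 4.4619 + 1.1532 i$)
$\frac{1}{x{\left(6,16 \right)} + L} = \frac{1}{20 + \left(\frac{502775}{112681} + \frac{129948 i}{112681}\right)} = \frac{1}{\frac{2756395}{112681} + \frac{129948 i}{112681}} = \frac{112681 \left(\frac{2756395}{112681} - \frac{129948 i}{112681}\right)}{67576609}$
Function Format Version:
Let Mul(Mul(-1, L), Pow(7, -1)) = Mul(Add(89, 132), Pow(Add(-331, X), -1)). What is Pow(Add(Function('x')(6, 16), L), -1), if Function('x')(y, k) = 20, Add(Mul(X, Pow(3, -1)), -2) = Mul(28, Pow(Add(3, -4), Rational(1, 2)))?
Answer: Add(Rational(2756395, 67576609), Mul(Rational(-129948, 67576609), I)) ≈ Add(0.040789, Mul(-0.0019230, I))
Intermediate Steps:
X = Add(6, Mul(84, I)) (X = Add(6, Mul(3, Mul(28, Pow(Add(3, -4), Rational(1, 2))))) = Add(6, Mul(3, Mul(28, Pow(-1, Rational(1, 2))))) = Add(6, Mul(3, Mul(28, I))) = Add(6, Mul(84, I)) ≈ Add(6.0000, Mul(84.000, I)))
L = Mul(Rational(-1547, 112681), Add(-325, Mul(-84, I))) (L = Mul(-7, Mul(Add(89, 132), Pow(Add(-331, Add(6, Mul(84, I))), -1))) = Mul(-7, Mul(221, Pow(Add(-325, Mul(84, I)), -1))) = Mul(-7, Mul(221, Mul(Rational(1, 112681), Add(-325, Mul(-84, I))))) = Mul(-7, Mul(Rational(221, 112681), Add(-325, Mul(-84, I)))) = Mul(Rational(-1547, 112681), Add(-325, Mul(-84, I))) ≈ Add(4.4619, Mul(1.1532, I)))
Pow(Add(Function('x')(6, 16), L), -1) = Pow(Add(20, Add(Rational(502775, 112681), Mul(Rational(129948, 112681), I))), -1) = Pow(Add(Rational(2756395, 112681), Mul(Rational(129948, 112681), I)), -1) = Mul(Rational(112681, 67576609), Add(Rational(2756395, 112681), Mul(Rational(-129948, 112681), I)))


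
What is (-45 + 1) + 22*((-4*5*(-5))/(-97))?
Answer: -6468/97 ≈ -66.680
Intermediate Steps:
(-45 + 1) + 22*((-4*5*(-5))/(-97)) = -44 + 22*(-20*(-5)*(-1/97)) = -44 + 22*(100*(-1/97)) = -44 + 22*(-100/97) = -44 - 2200/97 = -6468/97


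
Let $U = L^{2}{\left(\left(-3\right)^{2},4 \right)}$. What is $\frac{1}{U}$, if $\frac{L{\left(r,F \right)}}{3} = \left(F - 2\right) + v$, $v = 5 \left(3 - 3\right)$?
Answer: $\frac{1}{36} \approx 0.027778$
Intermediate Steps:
$v = 0$ ($v = 5 \left(3 - 3\right) = 5 \cdot 0 = 0$)
$L{\left(r,F \right)} = -6 + 3 F$ ($L{\left(r,F \right)} = 3 \left(\left(F - 2\right) + 0\right) = 3 \left(\left(-2 + F\right) + 0\right) = 3 \left(-2 + F\right) = -6 + 3 F$)
$U = 36$ ($U = \left(-6 + 3 \cdot 4\right)^{2} = \left(-6 + 12\right)^{2} = 6^{2} = 36$)
$\frac{1}{U} = \frac{1}{36}$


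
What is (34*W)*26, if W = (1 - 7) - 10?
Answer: -14144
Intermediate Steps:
W = -16 (W = -6 - 10 = -16)
(34*W)*26 = (34*(-16))*26 = -544*26 = -14144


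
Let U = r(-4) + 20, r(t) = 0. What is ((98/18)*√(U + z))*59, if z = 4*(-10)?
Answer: 5782*I*√5/9 ≈ 1436.5*I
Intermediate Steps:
z = -40
U = 20 (U = 0 + 20 = 20)
((98/18)*√(U + z))*59 = ((98/18)*√(20 - 40))*59 = ((98*(1/18))*√(-20))*59 = (49*(2*I*√5)/9)*59 = (98*I*√5/9)*59 = 5782*I*√5/9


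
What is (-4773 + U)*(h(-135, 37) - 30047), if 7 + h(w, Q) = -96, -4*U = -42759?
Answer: -356780025/2 ≈ -1.7839e+8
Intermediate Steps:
U = 42759/4 (U = -¼*(-42759) = 42759/4 ≈ 10690.)
h(w, Q) = -103 (h(w, Q) = -7 - 96 = -103)
(-4773 + U)*(h(-135, 37) - 30047) = (-4773 + 42759/4)*(-103 - 30047) = (23667/4)*(-30150) = -356780025/2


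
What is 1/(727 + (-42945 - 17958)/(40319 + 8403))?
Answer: 48722/35359991 ≈ 0.0013779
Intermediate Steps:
1/(727 + (-42945 - 17958)/(40319 + 8403)) = 1/(727 - 60903/48722) = 1/(35359991/48722) = 48722/35359991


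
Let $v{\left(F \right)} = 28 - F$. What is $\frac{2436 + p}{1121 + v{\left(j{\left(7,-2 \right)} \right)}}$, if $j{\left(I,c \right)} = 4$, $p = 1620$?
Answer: $\frac{4056}{1145} \approx 3.5424$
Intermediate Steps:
$\frac{2436 + p}{1121 + v{\left(j{\left(7,-2 \right)} \right)}} = \frac{2436 + 1620}{1121 + \left(28 - 4\right)} = \frac{4056}{1121 + \left(28 - 4\right)} = \frac{4056}{1121 + 24} = \frac{4056}{1145}$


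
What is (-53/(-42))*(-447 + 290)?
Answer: -8321/42 ≈ -198.12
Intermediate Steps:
(-53/(-42))*(-447 + 290) = -53*(-1/42)*(-157) = (53/42)*(-157) = -8321/42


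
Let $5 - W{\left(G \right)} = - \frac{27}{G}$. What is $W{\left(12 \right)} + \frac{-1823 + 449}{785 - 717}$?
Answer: $- \frac{881}{68} \approx -12.956$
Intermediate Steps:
$W{\left(G \right)} = 5 + \frac{27}{G}$ ($W{\left(G \right)} = 5 - - \frac{27}{G} = 5 + \frac{27}{G}$)
$W{\left(12 \right)} + \frac{-1823 + 449}{785 - 717} = \left(5 + \frac{27}{12}\right) + \frac{-1823 + 449}{785 - 717} = \left(5 + 27 \cdot \frac{1}{12}\right) - \frac{1374}{68} = \left(5 + \frac{9}{4}\right) - \frac{687}{34} = \frac{29}{4} - \frac{687}{34} = - \frac{881}{68}$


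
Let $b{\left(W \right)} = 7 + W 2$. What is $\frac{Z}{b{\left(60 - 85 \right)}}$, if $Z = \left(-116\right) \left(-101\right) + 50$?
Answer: $- \frac{11766}{43} \approx -273.63$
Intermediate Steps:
$Z = 11766$ ($Z = 11716 + 50 = 11766$)
$b{\left(W \right)} = 7 + 2 W$
$\frac{Z}{b{\left(60 - 85 \right)}} = \frac{11766}{7 + 2 \left(60 - 85\right)} = \frac{11766}{7 + 2 \left(-25\right)} = \frac{11766}{7 - 50} = \frac{11766}{-43} = 11766 \left(- \frac{1}{43}\right) = - \frac{11766}{43}$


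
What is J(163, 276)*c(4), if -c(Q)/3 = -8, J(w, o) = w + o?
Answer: 10536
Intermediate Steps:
J(w, o) = o + w
c(Q) = 24 (c(Q) = -3*(-8) = 24)
J(163, 276)*c(4) = (276 + 163)*24 = 439*24 = 10536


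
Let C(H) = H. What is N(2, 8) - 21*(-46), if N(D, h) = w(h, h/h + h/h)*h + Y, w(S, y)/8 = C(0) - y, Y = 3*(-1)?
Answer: 835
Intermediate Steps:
Y = -3
w(S, y) = -8*y (w(S, y) = 8*(0 - y) = 8*(-y) = -8*y)
N(D, h) = -3 - 16*h (N(D, h) = (-8*(h/h + h/h))*h - 3 = (-8*(1 + 1))*h - 3 = (-8*2)*h - 3 = -16*h - 3 = -3 - 16*h)
N(2, 8) - 21*(-46) = (-3 - 16*8) - 21*(-46) = (-3 - 128) + 966 = -131 + 966 = 835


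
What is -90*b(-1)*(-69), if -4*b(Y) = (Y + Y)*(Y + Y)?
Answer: -6210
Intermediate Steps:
b(Y) = -Y² (b(Y) = -(Y + Y)*(Y + Y)/4 = -2*Y*2*Y/4 = -Y²)
-90*b(-1)*(-69) = -(-90)*(-1)²*(-69) = -(-90)*(-69) = -90*(-1)*(-69) = 90*(-69) = -6210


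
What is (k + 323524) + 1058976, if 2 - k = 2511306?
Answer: -1128804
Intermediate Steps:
k = -2511304 (k = 2 - 1*2511306 = 2 - 2511306 = -2511304)
(k + 323524) + 1058976 = (-2511304 + 323524) + 1058976 = -2187780 + 1058976 = -1128804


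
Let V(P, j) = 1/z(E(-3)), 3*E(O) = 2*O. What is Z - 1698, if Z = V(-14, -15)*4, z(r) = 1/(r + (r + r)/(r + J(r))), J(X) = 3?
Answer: -1722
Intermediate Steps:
E(O) = 2*O/3 (E(O) = (2*O)/3 = 2*O/3)
z(r) = 1/(r + 2*r/(3 + r)) (z(r) = 1/(r + (r + r)/(r + 3)) = 1/(r + (2*r)/(3 + r)) = 1/(r + 2*r/(3 + r)))
V(P, j) = -6 (V(P, j) = 1/((3 + (⅔)*(-3))/((((⅔)*(-3)))*(5 + (⅔)*(-3)))) = 1/((3 - 2)/((-2)*(5 - 2))) = 1/(-½*1/3) = 1/(-½*⅓*1) = 1/(-⅙) = -6)
Z = -24 (Z = -6*4 = -24)
Z - 1698 = -24 - 1698 = -1722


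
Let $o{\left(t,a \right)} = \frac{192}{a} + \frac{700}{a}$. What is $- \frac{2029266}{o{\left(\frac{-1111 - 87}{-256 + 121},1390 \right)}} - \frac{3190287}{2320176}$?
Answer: $- \frac{545373023514187}{172466416} \approx -3.1622 \cdot 10^{6}$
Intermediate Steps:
$o{\left(t,a \right)} = \frac{892}{a}$
$- \frac{2029266}{o{\left(\frac{-1111 - 87}{-256 + 121},1390 \right)}} - \frac{3190287}{2320176} = - \frac{2029266}{892 \cdot \frac{1}{1390}} - \frac{3190287}{2320176} = - \frac{2029266}{892 \cdot \frac{1}{1390}} - \frac{1063429}{773392} = - \frac{2029266}{\frac{446}{695}} - \frac{1063429}{773392} = \left(-2029266\right) \frac{695}{446} - \frac{1063429}{773392} = - \frac{705169935}{223} - \frac{1063429}{773392} = - \frac{545373023514187}{172466416}$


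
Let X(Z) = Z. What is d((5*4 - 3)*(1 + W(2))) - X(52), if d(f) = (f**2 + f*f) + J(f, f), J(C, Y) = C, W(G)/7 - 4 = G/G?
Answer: 749648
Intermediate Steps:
W(G) = 35 (W(G) = 28 + 7*(G/G) = 28 + 7*1 = 28 + 7 = 35)
d(f) = f + 2*f**2 (d(f) = (f**2 + f*f) + f = (f**2 + f**2) + f = 2*f**2 + f = f + 2*f**2)
d((5*4 - 3)*(1 + W(2))) - X(52) = ((5*4 - 3)*(1 + 35))*(1 + 2*((5*4 - 3)*(1 + 35))) - 1*52 = ((20 - 3)*36)*(1 + 2*((20 - 3)*36)) - 52 = (17*36)*(1 + 2*(17*36)) - 52 = 612*(1 + 2*612) - 52 = 612*(1 + 1224) - 52 = 612*1225 - 52 = 749700 - 52 = 749648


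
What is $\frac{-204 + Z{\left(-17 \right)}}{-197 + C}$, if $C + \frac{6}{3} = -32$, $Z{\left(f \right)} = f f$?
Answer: $- \frac{85}{231} \approx -0.36797$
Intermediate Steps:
$Z{\left(f \right)} = f^{2}$
$C = -34$ ($C = -2 - 32 = -34$)
$\frac{-204 + Z{\left(-17 \right)}}{-197 + C} = \frac{-204 + \left(-17\right)^{2}}{-197 - 34} = \frac{-204 + 289}{-231} = 85 \left(- \frac{1}{231}\right) = - \frac{85}{231}$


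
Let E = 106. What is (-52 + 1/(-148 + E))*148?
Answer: -161690/21 ≈ -7699.5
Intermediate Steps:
(-52 + 1/(-148 + E))*148 = (-52 + 1/(-148 + 106))*148 = (-52 + 1/(-42))*148 = (-52 - 1/42)*148 = -2185/42*148 = -161690/21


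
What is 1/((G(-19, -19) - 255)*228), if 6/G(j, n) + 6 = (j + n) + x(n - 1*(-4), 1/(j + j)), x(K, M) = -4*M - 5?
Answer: -929/54038052 ≈ -1.7192e-5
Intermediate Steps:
x(K, M) = -5 - 4*M
G(j, n) = 6/(-11 + j + n - 2/j) (G(j, n) = 6/(-6 + ((j + n) + (-5 - 4/(j + j)))) = 6/(-6 + ((j + n) + (-5 - 4*1/(2*j)))) = 6/(-6 + ((j + n) + (-5 - 2/j))) = 6/(-6 + (-5 + j + n - 2/j)) = 6/(-11 + j + n - 2/j))
1/((G(-19, -19) - 255)*228) = 1/((6*(-19)/(-2 - 19*(-11 - 19 - 19)) - 255)*228) = 1/((6*(-19)/(-2 - 19*(-49)) - 255)*228) = 1/((6*(-19)/(-2 + 931) - 255)*228) = 1/((6*(-19)/929 - 255)*228) = 1/((6*(-19)*(1/929) - 255)*228) = 1/((-114/929 - 255)*228) = 1/(-237009/929*228) = 1/(-54038052/929) = -929/54038052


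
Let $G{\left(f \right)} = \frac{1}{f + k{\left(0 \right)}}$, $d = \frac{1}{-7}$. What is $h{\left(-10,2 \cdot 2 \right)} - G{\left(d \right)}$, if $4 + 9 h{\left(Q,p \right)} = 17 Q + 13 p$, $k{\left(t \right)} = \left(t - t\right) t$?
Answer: $- \frac{59}{9} \approx -6.5556$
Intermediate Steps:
$k{\left(t \right)} = 0$ ($k{\left(t \right)} = 0 t = 0$)
$d = - \frac{1}{7} \approx -0.14286$
$h{\left(Q,p \right)} = - \frac{4}{9} + \frac{13 p}{9} + \frac{17 Q}{9}$ ($h{\left(Q,p \right)} = - \frac{4}{9} + \frac{17 Q + 13 p}{9} = - \frac{4}{9} + \frac{13 p + 17 Q}{9} = - \frac{4}{9} + \left(\frac{13 p}{9} + \frac{17 Q}{9}\right) = - \frac{4}{9} + \frac{13 p}{9} + \frac{17 Q}{9}$)
$G{\left(f \right)} = \frac{1}{f}$ ($G{\left(f \right)} = \frac{1}{f + 0} = \frac{1}{f}$)
$h{\left(-10,2 \cdot 2 \right)} - G{\left(d \right)} = \left(- \frac{4}{9} + \frac{13 \cdot 2 \cdot 2}{9} + \frac{17}{9} \left(-10\right)\right) - \frac{1}{- \frac{1}{7}} = \left(- \frac{4}{9} + \frac{13}{9} \cdot 4 - \frac{170}{9}\right) - -7 = \left(- \frac{4}{9} + \frac{52}{9} - \frac{170}{9}\right) + 7 = - \frac{122}{9} + 7 = - \frac{59}{9}$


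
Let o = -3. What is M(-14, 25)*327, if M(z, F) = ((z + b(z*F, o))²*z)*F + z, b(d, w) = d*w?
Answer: -122838731778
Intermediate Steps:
M(z, F) = z + F*z*(z - 3*F*z)² (M(z, F) = ((z + (z*F)*(-3))²*z)*F + z = ((z + (F*z)*(-3))²*z)*F + z = ((z - 3*F*z)²*z)*F + z = (z*(z - 3*F*z)²)*F + z = F*z*(z - 3*F*z)² + z = z + F*z*(z - 3*F*z)²)
M(-14, 25)*327 = (-14 + 25*(-14)³*(1 - 3*25)²)*327 = (-14 + 25*(-2744)*(1 - 75)²)*327 = (-14 + 25*(-2744)*(-74)²)*327 = (-14 + 25*(-2744)*5476)*327 = (-14 - 375653600)*327 = -375653614*327 = -122838731778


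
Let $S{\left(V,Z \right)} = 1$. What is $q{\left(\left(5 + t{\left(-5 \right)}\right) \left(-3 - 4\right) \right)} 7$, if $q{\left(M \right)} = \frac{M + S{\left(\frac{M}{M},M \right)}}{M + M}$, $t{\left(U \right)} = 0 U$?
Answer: $\frac{17}{5} \approx 3.4$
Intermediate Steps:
$t{\left(U \right)} = 0$
$q{\left(M \right)} = \frac{1 + M}{2 M}$ ($q{\left(M \right)} = \frac{M + 1}{M + M} = \frac{1 + M}{2 M}$)
$q{\left(\left(5 + t{\left(-5 \right)}\right) \left(-3 - 4\right) \right)} 7 = \frac{1 + \left(5 + 0\right) \left(-3 - 4\right)}{2 \left(5 + 0\right) \left(-3 - 4\right)} 7 = \frac{1 + 5 \left(-7\right)}{2 \cdot 5 \left(-7\right)} 7 = \frac{1 - 35}{2 \left(-35\right)} 7 = \frac{1}{2} \left(- \frac{1}{35}\right) \left(-34\right) 7 = \frac{17}{35} \cdot 7 = \frac{17}{5}$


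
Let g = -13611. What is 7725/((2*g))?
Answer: -2575/9074 ≈ -0.28378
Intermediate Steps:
7725/((2*g)) = 7725/((2*(-13611))) = 7725/(-27222) = 7725*(-1/27222) = -2575/9074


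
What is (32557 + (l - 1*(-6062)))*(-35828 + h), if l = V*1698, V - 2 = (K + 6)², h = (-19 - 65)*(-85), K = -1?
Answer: -2423131920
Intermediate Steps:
h = 7140 (h = -84*(-85) = 7140)
V = 27 (V = 2 + (-1 + 6)² = 2 + 5² = 2 + 25 = 27)
l = 45846 (l = 27*1698 = 45846)
(32557 + (l - 1*(-6062)))*(-35828 + h) = (32557 + (45846 - 1*(-6062)))*(-35828 + 7140) = (32557 + (45846 + 6062))*(-28688) = (32557 + 51908)*(-28688) = 84465*(-28688) = -2423131920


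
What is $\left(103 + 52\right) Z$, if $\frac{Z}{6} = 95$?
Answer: $88350$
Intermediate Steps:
$Z = 570$ ($Z = 6 \cdot 95 = 570$)
$\left(103 + 52\right) Z = \left(103 + 52\right) 570 = 155 \cdot 570 = 88350$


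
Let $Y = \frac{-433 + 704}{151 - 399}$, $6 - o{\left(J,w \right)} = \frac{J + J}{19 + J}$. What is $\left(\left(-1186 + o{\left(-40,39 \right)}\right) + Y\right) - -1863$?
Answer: $\frac{3531533}{5208} \approx 678.1$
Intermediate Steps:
$o{\left(J,w \right)} = 6 - \frac{2 J}{19 + J}$ ($o{\left(J,w \right)} = 6 - \frac{J + J}{19 + J} = 6 - \frac{2 J}{19 + J}$)
$Y = - \frac{271}{248}$ ($Y = \frac{271}{-248} = 271 \left(- \frac{1}{248}\right) = - \frac{271}{248} \approx -1.0927$)
$\left(\left(-1186 + o{\left(-40,39 \right)}\right) + Y\right) - -1863 = \left(\left(-1186 + \frac{2 \left(57 + 2 \left(-40\right)\right)}{19 - 40}\right) - \frac{271}{248}\right) - -1863 = \left(\left(-1186 + \frac{2 \left(57 - 80\right)}{-21}\right) - \frac{271}{248}\right) + 1863 = \left(\left(-1186 + 2 \left(- \frac{1}{21}\right) \left(-23\right)\right) - \frac{271}{248}\right) + 1863 = \left(\left(-1186 + \frac{46}{21}\right) - \frac{271}{248}\right) + 1863 = \left(- \frac{24860}{21} - \frac{271}{248}\right) + 1863 = - \frac{6170971}{5208} + 1863 = \frac{3531533}{5208}$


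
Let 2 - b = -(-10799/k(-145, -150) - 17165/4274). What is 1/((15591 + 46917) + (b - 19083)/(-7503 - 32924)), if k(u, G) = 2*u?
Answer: 12526912355/783038139726136 ≈ 1.5998e-5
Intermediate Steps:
b = 10913999/309865 (b = 2 - (-1)*(-10799/(2*(-145)) - 17165/4274) = 2 - (-1)*(-10799/(-290) - 17165*1/4274) = 2 - (-1)*(-10799*(-1/290) - 17165/4274) = 2 - (-1)*(10799/290 - 17165/4274) = 2 - (-1)*10294269/309865 = 2 - 1*(-10294269/309865) = 2 + 10294269/309865 = 10913999/309865 ≈ 35.222)
1/((15591 + 46917) + (b - 19083)/(-7503 - 32924)) = 1/((15591 + 46917) + (10913999/309865 - 19083)/(-7503 - 32924)) = 1/(62508 - 5902239796/309865/(-40427)) = 1/(62508 - 5902239796/309865*(-1/40427)) = 1/(62508 + 5902239796/12526912355) = 1/(783038139726136/12526912355) = 12526912355/783038139726136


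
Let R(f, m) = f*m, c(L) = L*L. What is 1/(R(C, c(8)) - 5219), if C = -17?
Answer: -1/6307 ≈ -0.00015855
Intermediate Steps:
c(L) = L²
1/(R(C, c(8)) - 5219) = 1/(-17*8² - 5219) = 1/(-17*64 - 5219) = 1/(-1088 - 5219) = 1/(-6307) = -1/6307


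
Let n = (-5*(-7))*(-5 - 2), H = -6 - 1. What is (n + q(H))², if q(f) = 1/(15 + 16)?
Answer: 57668836/961 ≈ 60009.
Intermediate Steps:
H = -7
q(f) = 1/31
n = -245 (n = 35*(-7) = -245)
(n + q(H))² = (-245 + 1/31)² = (-7594/31)² = 57668836/961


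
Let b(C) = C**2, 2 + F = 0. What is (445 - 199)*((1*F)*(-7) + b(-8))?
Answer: 19188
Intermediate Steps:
F = -2 (F = -2 + 0 = -2)
(445 - 199)*((1*F)*(-7) + b(-8)) = (445 - 199)*((1*(-2))*(-7) + (-8)**2) = 246*(-2*(-7) + 64) = 246*(14 + 64) = 246*78 = 19188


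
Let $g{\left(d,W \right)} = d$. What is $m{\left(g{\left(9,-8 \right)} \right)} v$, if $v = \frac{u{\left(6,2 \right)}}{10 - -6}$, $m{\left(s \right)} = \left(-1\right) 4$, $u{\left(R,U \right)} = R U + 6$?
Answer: $- \frac{9}{2} \approx -4.5$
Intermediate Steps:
$u{\left(R,U \right)} = 6 + R U$
$m{\left(s \right)} = -4$
$v = \frac{9}{8}$ ($v = \frac{6 + 6 \cdot 2}{10 - -6} = \frac{6 + 12}{10 + 6} = \frac{18}{16} = 18 \cdot \frac{1}{16} = \frac{9}{8} \approx 1.125$)
$m{\left(g{\left(9,-8 \right)} \right)} v = \left(-4\right) \frac{9}{8} = - \frac{9}{2}$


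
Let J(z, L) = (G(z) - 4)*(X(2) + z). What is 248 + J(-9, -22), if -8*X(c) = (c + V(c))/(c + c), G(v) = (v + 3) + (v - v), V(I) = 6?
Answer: 681/2 ≈ 340.50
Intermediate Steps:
G(v) = 3 + v (G(v) = (3 + v) + 0 = 3 + v)
X(c) = -(6 + c)/(16*c) (X(c) = -(c + 6)/(8*(c + c)) = -(6 + c)/(8*(2*c)) = -(6 + c)*1/(2*c)/8 = -(6 + c)/(16*c))
J(z, L) = (-1 + z)*(-¼ + z) (J(z, L) = ((3 + z) - 4)*((1/16)*(-6 - 1*2)/2 + z) = (-1 + z)*((1/16)*(½)*(-6 - 2) + z) = (-1 + z)*((1/16)*(½)*(-8) + z) = (-1 + z)*(-¼ + z))
248 + J(-9, -22) = 248 + (¼ + (-9)² - 5/4*(-9)) = 248 + (¼ + 81 + 45/4) = 248 + 185/2 = 681/2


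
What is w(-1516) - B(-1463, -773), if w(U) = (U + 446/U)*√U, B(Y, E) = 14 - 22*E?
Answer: -17020 - 1149351*I*√379/379 ≈ -17020.0 - 59038.0*I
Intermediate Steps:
w(U) = √U*(U + 446/U)
w(-1516) - B(-1463, -773) = (446 + (-1516)²)/√(-1516) - (14 - 22*(-773)) = (-I*√379/758)*(446 + 2298256) - (14 + 17006) = -I*√379/758*2298702 - 1*17020 = -1149351*I*√379/379 - 17020 = -17020 - 1149351*I*√379/379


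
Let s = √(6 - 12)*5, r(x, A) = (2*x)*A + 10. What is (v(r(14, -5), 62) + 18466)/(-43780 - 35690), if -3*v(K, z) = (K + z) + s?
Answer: -27733/119205 + I*√6/47682 ≈ -0.23265 + 5.1371e-5*I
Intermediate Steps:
r(x, A) = 10 + 2*A*x (r(x, A) = 2*A*x + 10 = 10 + 2*A*x)
s = 5*I*√6 (s = √(-6)*5 = (I*√6)*5 = 5*I*√6 ≈ 12.247*I)
v(K, z) = -K/3 - z/3 - 5*I*√6/3 (v(K, z) = -((K + z) + 5*I*√6)/3 = -(K + z + 5*I*√6)/3 = -K/3 - z/3 - 5*I*√6/3)
(v(r(14, -5), 62) + 18466)/(-43780 - 35690) = ((-(10 + 2*(-5)*14)/3 - ⅓*62 - 5*I*√6/3) + 18466)/(-43780 - 35690) = ((-(10 - 140)/3 - 62/3 - 5*I*√6/3) + 18466)/(-79470) = ((-⅓*(-130) - 62/3 - 5*I*√6/3) + 18466)*(-1/79470) = ((130/3 - 62/3 - 5*I*√6/3) + 18466)*(-1/79470) = ((68/3 - 5*I*√6/3) + 18466)*(-1/79470) = (55466/3 - 5*I*√6/3)*(-1/79470) = -27733/119205 + I*√6/47682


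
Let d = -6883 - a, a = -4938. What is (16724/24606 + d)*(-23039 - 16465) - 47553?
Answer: 314796357611/4101 ≈ 7.6761e+7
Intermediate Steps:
d = -1945 (d = -6883 - 1*(-4938) = -6883 + 4938 = -1945)
(16724/24606 + d)*(-23039 - 16465) - 47553 = (16724/24606 - 1945)*(-23039 - 16465) - 47553 = (16724*(1/24606) - 1945)*(-39504) - 47553 = (8362/12303 - 1945)*(-39504) - 47553 = -23920973/12303*(-39504) - 47553 = 314991372464/4101 - 47553 = 314796357611/4101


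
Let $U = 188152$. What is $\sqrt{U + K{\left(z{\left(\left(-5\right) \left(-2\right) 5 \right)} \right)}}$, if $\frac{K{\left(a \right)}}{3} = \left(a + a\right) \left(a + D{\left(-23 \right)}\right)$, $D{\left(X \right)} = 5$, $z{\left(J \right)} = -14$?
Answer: $2 \sqrt{47227} \approx 434.64$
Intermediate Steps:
$K{\left(a \right)} = 6 a \left(5 + a\right)$ ($K{\left(a \right)} = 3 \left(a + a\right) \left(a + 5\right) = 3 \cdot 2 a \left(5 + a\right) = 6 a \left(5 + a\right)$)
$\sqrt{U + K{\left(z{\left(\left(-5\right) \left(-2\right) 5 \right)} \right)}} = \sqrt{188152 + 6 \left(-14\right) \left(5 - 14\right)} = \sqrt{188152 + 6 \left(-14\right) \left(-9\right)} = \sqrt{188152 + 756} = \sqrt{188908} = 2 \sqrt{47227}$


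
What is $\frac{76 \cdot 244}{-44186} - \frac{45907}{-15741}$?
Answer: $\frac{868272799}{347765913} \approx 2.4967$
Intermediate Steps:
$\frac{76 \cdot 244}{-44186} - \frac{45907}{-15741} = 18544 \left(- \frac{1}{44186}\right) - - \frac{45907}{15741} = - \frac{9272}{22093} + \frac{45907}{15741} = \frac{868272799}{347765913}$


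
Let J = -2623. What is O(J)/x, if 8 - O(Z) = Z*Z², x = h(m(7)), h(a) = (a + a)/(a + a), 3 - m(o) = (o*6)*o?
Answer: 18046578375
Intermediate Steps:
m(o) = 3 - 6*o² (m(o) = 3 - o*6*o = 3 - 6*o*o = 3 - 6*o²)
h(a) = 1 (h(a) = (2*a)/((2*a)) = (2*a)*(1/(2*a)) = 1)
x = 1
O(Z) = 8 - Z³ (O(Z) = 8 - Z*Z² = 8 - Z³)
O(J)/x = (8 - 1*(-2623)³)/1 = (8 - 1*(-18046578367))*1 = (8 + 18046578367)*1 = 18046578375*1 = 18046578375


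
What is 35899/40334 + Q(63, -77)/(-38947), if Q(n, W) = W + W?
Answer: 1404369789/1570888298 ≈ 0.89400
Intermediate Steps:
Q(n, W) = 2*W
35899/40334 + Q(63, -77)/(-38947) = 35899/40334 + (2*(-77))/(-38947) = 35899*(1/40334) - 154*(-1/38947) = 35899/40334 + 154/38947 = 1404369789/1570888298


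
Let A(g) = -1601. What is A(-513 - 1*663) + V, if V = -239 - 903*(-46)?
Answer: 39698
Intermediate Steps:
V = 41299 (V = -239 + 41538 = 41299)
A(-513 - 1*663) + V = -1601 + 41299 = 39698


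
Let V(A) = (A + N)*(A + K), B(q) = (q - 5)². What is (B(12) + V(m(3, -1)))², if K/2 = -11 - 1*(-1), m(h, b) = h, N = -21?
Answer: 126025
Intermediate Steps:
B(q) = (-5 + q)²
K = -20 (K = 2*(-11 - 1*(-1)) = 2*(-11 + 1) = 2*(-10) = -20)
V(A) = (-21 + A)*(-20 + A) (V(A) = (A - 21)*(A - 20) = (-21 + A)*(-20 + A))
(B(12) + V(m(3, -1)))² = ((-5 + 12)² + (420 + 3² - 41*3))² = (7² + (420 + 9 - 123))² = (49 + 306)² = 355² = 126025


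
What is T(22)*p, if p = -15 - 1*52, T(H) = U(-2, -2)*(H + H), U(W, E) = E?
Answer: 5896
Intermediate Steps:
T(H) = -4*H (T(H) = -2*(H + H) = -4*H)
p = -67 (p = -15 - 52 = -67)
T(22)*p = -4*22*(-67) = -88*(-67) = 5896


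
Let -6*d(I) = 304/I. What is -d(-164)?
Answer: -38/123 ≈ -0.30894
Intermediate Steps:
d(I) = -152/(3*I)
-d(-164) = -(-152)/(3*(-164)) = -(-152)*(-1)/(3*164) = -1*38/123 = -38/123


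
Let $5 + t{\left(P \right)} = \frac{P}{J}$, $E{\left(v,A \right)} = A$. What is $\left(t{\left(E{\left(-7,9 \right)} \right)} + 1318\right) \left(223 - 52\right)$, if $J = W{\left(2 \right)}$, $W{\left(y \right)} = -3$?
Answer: $224010$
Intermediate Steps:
$J = -3$
$t{\left(P \right)} = -5 - \frac{P}{3}$ ($t{\left(P \right)} = -5 + \frac{P}{-3} = -5 + P \left(- \frac{1}{3}\right) = -5 - \frac{P}{3}$)
$\left(t{\left(E{\left(-7,9 \right)} \right)} + 1318\right) \left(223 - 52\right) = \left(\left(-5 - 3\right) + 1318\right) \left(223 - 52\right) = \left(\left(-5 - 3\right) + 1318\right) 171 = \left(-8 + 1318\right) 171 = 1310 \cdot 171 = 224010$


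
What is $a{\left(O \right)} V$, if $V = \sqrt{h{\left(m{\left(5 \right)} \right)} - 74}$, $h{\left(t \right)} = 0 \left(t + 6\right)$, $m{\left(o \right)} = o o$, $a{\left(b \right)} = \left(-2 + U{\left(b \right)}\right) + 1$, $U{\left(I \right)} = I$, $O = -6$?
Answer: $- 7 i \sqrt{74} \approx - 60.216 i$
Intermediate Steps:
$a{\left(b \right)} = -1 + b$ ($a{\left(b \right)} = \left(-2 + b\right) + 1 = -1 + b$)
$m{\left(o \right)} = o^{2}$
$h{\left(t \right)} = 0$ ($h{\left(t \right)} = 0 \left(6 + t\right) = 0$)
$V = i \sqrt{74}$ ($V = \sqrt{0 - 74} = \sqrt{-74} = i \sqrt{74} \approx 8.6023 i$)
$a{\left(O \right)} V = \left(-1 - 6\right) i \sqrt{74} = - 7 i \sqrt{74}$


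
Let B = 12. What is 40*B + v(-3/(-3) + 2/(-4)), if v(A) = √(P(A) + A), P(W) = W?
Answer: 481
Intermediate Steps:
v(A) = √2*√A (v(A) = √(A + A) = √(2*A) = √2*√A)
40*B + v(-3/(-3) + 2/(-4)) = 40*12 + √2*√(-3/(-3) + 2/(-4)) = 480 + √2*√(-3*(-⅓) + 2*(-¼)) = 480 + √2*√(1 - ½) = 480 + √2*√(½) = 480 + √2*(√2/2) = 480 + 1 = 481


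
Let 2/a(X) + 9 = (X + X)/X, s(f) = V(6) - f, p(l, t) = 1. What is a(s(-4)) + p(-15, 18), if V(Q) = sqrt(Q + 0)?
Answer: 5/7 ≈ 0.71429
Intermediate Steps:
V(Q) = sqrt(Q)
s(f) = sqrt(6) - f
a(X) = -2/7 (a(X) = 2/(-9 + (X + X)/X) = 2/(-9 + (2*X)/X) = 2/(-9 + 2) = 2/(-7) = 2*(-1/7) = -2/7)
a(s(-4)) + p(-15, 18) = -2/7 + 1 = 5/7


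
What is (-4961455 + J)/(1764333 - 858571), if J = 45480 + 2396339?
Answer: -1259818/452881 ≈ -2.7818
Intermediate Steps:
J = 2441819
(-4961455 + J)/(1764333 - 858571) = (-4961455 + 2441819)/(1764333 - 858571) = -2519636/905762 = -2519636*1/905762 = -1259818/452881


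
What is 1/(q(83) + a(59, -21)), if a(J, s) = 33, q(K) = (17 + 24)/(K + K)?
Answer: 166/5519 ≈ 0.030078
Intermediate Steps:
q(K) = 41/(2*K) (q(K) = 41/((2*K)) = 41*(1/(2*K)) = 41/(2*K))
1/(q(83) + a(59, -21)) = 1/((41/2)/83 + 33) = 1/((41/2)*(1/83) + 33) = 1/(41/166 + 33) = 1/(5519/166) = 166/5519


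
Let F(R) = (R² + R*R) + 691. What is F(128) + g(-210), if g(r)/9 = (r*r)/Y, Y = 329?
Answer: 1629273/47 ≈ 34665.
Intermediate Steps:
F(R) = 691 + 2*R² (F(R) = (R² + R²) + 691 = 2*R² + 691 = 691 + 2*R²)
g(r) = 9*r²/329 (g(r) = 9*((r*r)/329) = 9*(r²*(1/329)) = 9*(r²/329) = 9*r²/329)
F(128) + g(-210) = (691 + 2*128²) + (9/329)*(-210)² = (691 + 2*16384) + (9/329)*44100 = (691 + 32768) + 56700/47 = 33459 + 56700/47 = 1629273/47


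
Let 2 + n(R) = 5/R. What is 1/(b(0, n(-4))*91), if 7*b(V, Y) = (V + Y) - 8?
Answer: -4/585 ≈ -0.0068376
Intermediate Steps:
n(R) = -2 + 5/R
b(V, Y) = -8/7 + V/7 + Y/7 (b(V, Y) = ((V + Y) - 8)/7 = (-8 + V + Y)/7 = -8/7 + V/7 + Y/7)
1/(b(0, n(-4))*91) = 1/((-8/7 + (⅐)*0 + (-2 + 5/(-4))/7)*91) = 1/((-8/7 + 0 + (-2 + 5*(-¼))/7)*91) = 1/((-8/7 + 0 + (-2 - 5/4)/7)*91) = 1/((-8/7 + 0 + (⅐)*(-13/4))*91) = 1/((-8/7 + 0 - 13/28)*91) = 1/(-45/28*91) = 1/(-585/4) = -4/585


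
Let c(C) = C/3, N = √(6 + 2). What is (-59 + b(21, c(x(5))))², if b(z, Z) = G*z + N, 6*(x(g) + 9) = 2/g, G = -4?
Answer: 20457 - 572*√2 ≈ 19648.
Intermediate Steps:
N = 2*√2 (N = √8 = 2*√2 ≈ 2.8284)
x(g) = -9 + 1/(3*g) (x(g) = -9 + (2/g)/6 = -9 + 1/(3*g))
c(C) = C/3 (c(C) = C*(⅓) = C/3)
b(z, Z) = -4*z + 2*√2
(-59 + b(21, c(x(5))))² = (-59 + (-4*21 + 2*√2))² = (-59 + (-84 + 2*√2))² = (-143 + 2*√2)²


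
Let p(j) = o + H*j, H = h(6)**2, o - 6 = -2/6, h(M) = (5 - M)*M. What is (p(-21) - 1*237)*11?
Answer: -32582/3 ≈ -10861.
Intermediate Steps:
h(M) = M*(5 - M)
o = 17/3 (o = 6 - 2/6 = 6 - 2*1/6 = 6 - 1/3 = 17/3 ≈ 5.6667)
H = 36 (H = (6*(5 - 1*6))**2 = (6*(5 - 6))**2 = (6*(-1))**2 = (-6)**2 = 36)
p(j) = 17/3 + 36*j
(p(-21) - 1*237)*11 = ((17/3 + 36*(-21)) - 1*237)*11 = ((17/3 - 756) - 237)*11 = (-2251/3 - 237)*11 = -2962/3*11 = -32582/3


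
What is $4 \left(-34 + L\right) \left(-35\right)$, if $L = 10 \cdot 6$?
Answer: $-3640$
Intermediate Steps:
$L = 60$
$4 \left(-34 + L\right) \left(-35\right) = 4 \left(-34 + 60\right) \left(-35\right) = 4 \cdot 26 \left(-35\right) = 4 \left(-910\right) = -3640$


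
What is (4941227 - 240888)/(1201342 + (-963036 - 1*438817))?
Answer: -4700339/200511 ≈ -23.442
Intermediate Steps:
(4941227 - 240888)/(1201342 + (-963036 - 1*438817)) = 4700339/(1201342 + (-963036 - 438817)) = 4700339/(1201342 - 1401853) = 4700339/(-200511) = 4700339*(-1/200511) = -4700339/200511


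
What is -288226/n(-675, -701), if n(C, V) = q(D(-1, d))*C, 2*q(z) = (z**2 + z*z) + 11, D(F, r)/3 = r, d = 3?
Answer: 576452/116775 ≈ 4.9364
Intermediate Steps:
D(F, r) = 3*r
q(z) = 11/2 + z**2 (q(z) = ((z**2 + z*z) + 11)/2 = ((z**2 + z**2) + 11)/2 = (2*z**2 + 11)/2 = (11 + 2*z**2)/2 = 11/2 + z**2)
n(C, V) = 173*C/2 (n(C, V) = (11/2 + (3*3)**2)*C = (11/2 + 9**2)*C = (11/2 + 81)*C = 173*C/2)
-288226/n(-675, -701) = -288226/((173/2)*(-675)) = -288226/(-116775/2) = -288226*(-2/116775) = 576452/116775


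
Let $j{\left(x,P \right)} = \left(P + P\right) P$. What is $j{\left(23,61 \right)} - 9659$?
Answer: $-2217$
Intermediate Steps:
$j{\left(x,P \right)} = 2 P^{2}$ ($j{\left(x,P \right)} = 2 P P = 2 P^{2}$)
$j{\left(23,61 \right)} - 9659 = 2 \cdot 61^{2} - 9659 = 2 \cdot 3721 - 9659 = 7442 - 9659 = -2217$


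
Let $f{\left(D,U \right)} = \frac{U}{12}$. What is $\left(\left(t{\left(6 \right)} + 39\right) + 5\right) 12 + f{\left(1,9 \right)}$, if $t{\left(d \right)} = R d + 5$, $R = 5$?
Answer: $\frac{3795}{4} \approx 948.75$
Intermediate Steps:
$f{\left(D,U \right)} = \frac{U}{12}$ ($f{\left(D,U \right)} = U \frac{1}{12} = \frac{U}{12}$)
$t{\left(d \right)} = 5 + 5 d$ ($t{\left(d \right)} = 5 d + 5 = 5 + 5 d$)
$\left(\left(t{\left(6 \right)} + 39\right) + 5\right) 12 + f{\left(1,9 \right)} = \left(\left(\left(5 + 5 \cdot 6\right) + 39\right) + 5\right) 12 + \frac{1}{12} \cdot 9 = \left(\left(\left(5 + 30\right) + 39\right) + 5\right) 12 + \frac{3}{4} = \left(\left(35 + 39\right) + 5\right) 12 + \frac{3}{4} = \left(74 + 5\right) 12 + \frac{3}{4} = 79 \cdot 12 + \frac{3}{4} = 948 + \frac{3}{4} = \frac{3795}{4}$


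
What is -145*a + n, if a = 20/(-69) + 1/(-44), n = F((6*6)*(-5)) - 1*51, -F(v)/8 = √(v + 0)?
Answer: -17231/3036 - 48*I*√5 ≈ -5.6756 - 107.33*I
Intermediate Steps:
F(v) = -8*√v (F(v) = -8*√(v + 0) = -8*√v)
n = -51 - 48*I*√5 (n = -8*6*I*√5 - 1*51 = -8*6*I*√5 - 51 = -48*I*√5 - 51 = -51 - 48*I*√5 ≈ -51.0 - 107.33*I)
a = -949/3036 (a = 20*(-1/69) + 1*(-1/44) = -20/69 - 1/44 = -949/3036 ≈ -0.31258)
-145*a + n = -145*(-949/3036) + (-51 - 48*I*√5) = 137605/3036 + (-51 - 48*I*√5) = -17231/3036 - 48*I*√5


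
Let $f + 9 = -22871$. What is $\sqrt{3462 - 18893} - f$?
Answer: $22880 + i \sqrt{15431} \approx 22880.0 + 124.22 i$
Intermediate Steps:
$f = -22880$ ($f = -9 - 22871 = -22880$)
$\sqrt{3462 - 18893} - f = \sqrt{3462 - 18893} - -22880 = \sqrt{-15431} + 22880 = i \sqrt{15431} + 22880 = 22880 + i \sqrt{15431}$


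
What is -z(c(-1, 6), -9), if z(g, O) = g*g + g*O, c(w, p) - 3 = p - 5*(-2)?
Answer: -190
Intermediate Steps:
c(w, p) = 13 + p (c(w, p) = 3 + (p - 5*(-2)) = 3 + (p + 10) = 3 + (10 + p) = 13 + p)
z(g, O) = g**2 + O*g
-z(c(-1, 6), -9) = -(13 + 6)*(-9 + (13 + 6)) = -19*(-9 + 19) = -19*10 = -1*190 = -190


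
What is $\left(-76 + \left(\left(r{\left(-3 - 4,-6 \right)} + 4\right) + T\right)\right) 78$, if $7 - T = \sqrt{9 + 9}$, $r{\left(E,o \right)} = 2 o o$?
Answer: $546 - 234 \sqrt{2} \approx 215.07$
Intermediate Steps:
$r{\left(E,o \right)} = 2 o^{2}$
$T = 7 - 3 \sqrt{2}$ ($T = 7 - \sqrt{9 + 9} = 7 - \sqrt{18} = 7 - 3 \sqrt{2} \approx 2.7574$)
$\left(-76 + \left(\left(r{\left(-3 - 4,-6 \right)} + 4\right) + T\right)\right) 78 = \left(-76 + \left(\left(2 \left(-6\right)^{2} + 4\right) + \left(7 - 3 \sqrt{2}\right)\right)\right) 78 = \left(-76 + \left(\left(2 \cdot 36 + 4\right) + \left(7 - 3 \sqrt{2}\right)\right)\right) 78 = \left(-76 + \left(\left(72 + 4\right) + \left(7 - 3 \sqrt{2}\right)\right)\right) 78 = \left(-76 + \left(76 + \left(7 - 3 \sqrt{2}\right)\right)\right) 78 = \left(-76 + \left(83 - 3 \sqrt{2}\right)\right) 78 = \left(7 - 3 \sqrt{2}\right) 78 = 546 - 234 \sqrt{2}$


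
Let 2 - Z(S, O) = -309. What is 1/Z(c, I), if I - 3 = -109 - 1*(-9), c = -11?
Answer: 1/311 ≈ 0.0032154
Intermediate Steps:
I = -97 (I = 3 + (-109 - 1*(-9)) = 3 + (-109 + 9) = 3 - 100 = -97)
Z(S, O) = 311 (Z(S, O) = 2 - 1*(-309) = 2 + 309 = 311)
1/Z(c, I) = 1/311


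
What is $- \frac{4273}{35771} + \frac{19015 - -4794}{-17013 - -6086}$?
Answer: $- \frac{898362810}{390869717} \approx -2.2984$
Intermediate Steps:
$- \frac{4273}{35771} + \frac{19015 - -4794}{-17013 - -6086} = \left(-4273\right) \frac{1}{35771} + \frac{19015 + 4794}{-17013 + 6086} = - \frac{4273}{35771} + \frac{23809}{-10927} = - \frac{4273}{35771} + 23809 \left(- \frac{1}{10927}\right) = - \frac{4273}{35771} - \frac{23809}{10927} = - \frac{898362810}{390869717}$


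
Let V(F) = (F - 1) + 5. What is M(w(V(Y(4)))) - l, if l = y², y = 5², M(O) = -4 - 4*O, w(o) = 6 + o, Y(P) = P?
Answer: -685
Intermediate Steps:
V(F) = 4 + F (V(F) = (-1 + F) + 5 = 4 + F)
y = 25
l = 625 (l = 25² = 625)
M(w(V(Y(4)))) - l = (-4 - 4*(6 + (4 + 4))) - 1*625 = (-4 - 4*(6 + 8)) - 625 = (-4 - 4*14) - 625 = (-4 - 56) - 625 = -60 - 625 = -685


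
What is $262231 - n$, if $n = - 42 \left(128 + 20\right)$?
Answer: $268447$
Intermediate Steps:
$n = -6216$ ($n = \left(-42\right) 148 = -6216$)
$262231 - n = 262231 - -6216 = 262231 + 6216 = 268447$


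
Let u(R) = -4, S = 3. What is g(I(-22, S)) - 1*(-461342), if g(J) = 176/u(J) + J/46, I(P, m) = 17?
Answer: 21219725/46 ≈ 4.6130e+5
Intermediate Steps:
g(J) = -44 + J/46 (g(J) = 176/(-4) + J/46 = 176*(-¼) + J*(1/46) = -44 + J/46)
g(I(-22, S)) - 1*(-461342) = (-44 + (1/46)*17) - 1*(-461342) = (-44 + 17/46) + 461342 = -2007/46 + 461342 = 21219725/46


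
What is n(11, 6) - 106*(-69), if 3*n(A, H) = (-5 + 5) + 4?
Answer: 21946/3 ≈ 7315.3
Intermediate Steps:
n(A, H) = 4/3 (n(A, H) = ((-5 + 5) + 4)/3 = (0 + 4)/3 = (⅓)*4 = 4/3)
n(11, 6) - 106*(-69) = 4/3 - 106*(-69) = 4/3 + 7314 = 21946/3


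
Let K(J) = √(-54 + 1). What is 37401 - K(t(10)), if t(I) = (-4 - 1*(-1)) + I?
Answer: 37401 - I*√53 ≈ 37401.0 - 7.2801*I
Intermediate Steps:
t(I) = -3 + I (t(I) = (-4 + 1) + I = -3 + I)
K(J) = I*√53 (K(J) = √(-53) = I*√53)
37401 - K(t(10)) = 37401 - I*√53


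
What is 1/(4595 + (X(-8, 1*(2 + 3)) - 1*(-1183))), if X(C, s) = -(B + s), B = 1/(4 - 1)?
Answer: 3/17318 ≈ 0.00017323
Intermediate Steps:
B = ⅓ (B = 1/3 = ⅓ ≈ 0.33333)
X(C, s) = -⅓ - s (X(C, s) = -(⅓ + s) = -⅓ - s)
1/(4595 + (X(-8, 1*(2 + 3)) - 1*(-1183))) = 1/(4595 + ((-⅓ - (2 + 3)) - 1*(-1183))) = 1/(4595 + ((-⅓ - 5) + 1183)) = 1/(4595 + (-16/3 + 1183)) = 1/(4595 + 3533/3) = 1/(17318/3) = 3/17318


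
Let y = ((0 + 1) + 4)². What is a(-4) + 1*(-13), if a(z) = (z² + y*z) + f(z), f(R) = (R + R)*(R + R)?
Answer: -33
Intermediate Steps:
y = 25 (y = (1 + 4)² = 5² = 25)
f(R) = 4*R² (f(R) = (2*R)*(2*R) = 4*R²)
a(z) = 5*z² + 25*z (a(z) = (z² + 25*z) + 4*z² = 5*z² + 25*z)
a(-4) + 1*(-13) = 5*(-4)*(5 - 4) + 1*(-13) = 5*(-4)*1 - 13 = -20 - 13 = -33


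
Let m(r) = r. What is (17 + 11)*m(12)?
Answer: 336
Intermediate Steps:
(17 + 11)*m(12) = (17 + 11)*12 = 28*12 = 336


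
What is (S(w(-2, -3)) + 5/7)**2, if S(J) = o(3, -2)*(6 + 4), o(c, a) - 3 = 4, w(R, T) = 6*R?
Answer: 245025/49 ≈ 5000.5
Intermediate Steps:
o(c, a) = 7 (o(c, a) = 3 + 4 = 7)
S(J) = 70 (S(J) = 7*(6 + 4) = 7*10 = 70)
(S(w(-2, -3)) + 5/7)**2 = (70 + 5/7)**2 = (495/7)**2 = 245025/49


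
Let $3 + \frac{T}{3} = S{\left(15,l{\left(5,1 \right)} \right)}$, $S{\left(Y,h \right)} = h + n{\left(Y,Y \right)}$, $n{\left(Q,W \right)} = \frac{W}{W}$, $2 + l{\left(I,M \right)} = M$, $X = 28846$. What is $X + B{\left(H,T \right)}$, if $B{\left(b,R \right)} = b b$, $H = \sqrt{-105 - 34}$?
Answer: $28707$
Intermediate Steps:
$l{\left(I,M \right)} = -2 + M$
$n{\left(Q,W \right)} = 1$
$S{\left(Y,h \right)} = 1 + h$ ($S{\left(Y,h \right)} = h + 1 = 1 + h$)
$T = -9$ ($T = -9 + 3 \left(1 + \left(-2 + 1\right)\right) = -9 + 3 \left(1 - 1\right) = -9 + 3 \cdot 0 = -9 + 0 = -9$)
$H = i \sqrt{139}$ ($H = \sqrt{-139} = i \sqrt{139} \approx 11.79 i$)
$B{\left(b,R \right)} = b^{2}$
$X + B{\left(H,T \right)} = 28846 + \left(i \sqrt{139}\right)^{2} = 28846 - 139 = 28707$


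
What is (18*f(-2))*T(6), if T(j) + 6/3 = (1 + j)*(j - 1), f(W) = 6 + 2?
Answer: 4752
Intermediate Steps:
f(W) = 8
T(j) = -2 + (1 + j)*(-1 + j) (T(j) = -2 + (1 + j)*(j - 1) = -2 + (1 + j)*(-1 + j))
(18*f(-2))*T(6) = (18*8)*(-3 + 6²) = 144*(-3 + 36) = 144*33 = 4752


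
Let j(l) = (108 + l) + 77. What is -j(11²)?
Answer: -306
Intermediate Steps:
j(l) = 185 + l
-j(11²) = -(185 + 11²) = -(185 + 121) = -1*306 = -306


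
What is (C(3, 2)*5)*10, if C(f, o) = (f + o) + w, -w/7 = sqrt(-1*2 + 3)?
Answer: -100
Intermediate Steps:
w = -7 (w = -7*sqrt(-1*2 + 3) = -7*sqrt(-2 + 3) = -7*sqrt(1) = -7*1 = -7)
C(f, o) = -7 + f + o (C(f, o) = (f + o) - 7 = -7 + f + o)
(C(3, 2)*5)*10 = ((-7 + 3 + 2)*5)*10 = -2*5*10 = -10*10 = -100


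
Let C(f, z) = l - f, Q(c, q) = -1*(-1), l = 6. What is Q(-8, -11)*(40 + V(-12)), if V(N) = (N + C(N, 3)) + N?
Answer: 34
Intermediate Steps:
Q(c, q) = 1
C(f, z) = 6 - f
V(N) = 6 + N (V(N) = (N + (6 - N)) + N = 6 + N)
Q(-8, -11)*(40 + V(-12)) = 1*(40 + (6 - 12)) = 1*(40 - 6) = 1*34 = 34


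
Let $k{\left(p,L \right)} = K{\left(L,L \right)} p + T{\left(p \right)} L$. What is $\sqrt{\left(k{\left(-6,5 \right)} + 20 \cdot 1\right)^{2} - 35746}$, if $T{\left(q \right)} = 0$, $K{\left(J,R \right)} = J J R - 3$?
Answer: $\sqrt{471198} \approx 686.44$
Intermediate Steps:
$K{\left(J,R \right)} = -3 + R J^{2}$ ($K{\left(J,R \right)} = J^{2} R - 3 = R J^{2} - 3 = -3 + R J^{2}$)
$k{\left(p,L \right)} = p \left(-3 + L^{3}\right)$ ($k{\left(p,L \right)} = \left(-3 + L L^{2}\right) p + 0 L = \left(-3 + L^{3}\right) p + 0 = p \left(-3 + L^{3}\right) + 0 = p \left(-3 + L^{3}\right)$)
$\sqrt{\left(k{\left(-6,5 \right)} + 20 \cdot 1\right)^{2} - 35746} = \sqrt{\left(- 6 \left(-3 + 5^{3}\right) + 20 \cdot 1\right)^{2} - 35746} = \sqrt{\left(- 6 \left(-3 + 125\right) + 20\right)^{2} - 35746} = \sqrt{\left(\left(-6\right) 122 + 20\right)^{2} - 35746} = \sqrt{\left(-732 + 20\right)^{2} - 35746} = \sqrt{\left(-712\right)^{2} - 35746} = \sqrt{506944 - 35746} = \sqrt{471198}$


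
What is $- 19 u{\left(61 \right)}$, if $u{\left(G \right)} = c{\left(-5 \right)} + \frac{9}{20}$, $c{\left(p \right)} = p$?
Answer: $\frac{1729}{20} \approx 86.45$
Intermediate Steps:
$u{\left(G \right)} = - \frac{91}{20}$ ($u{\left(G \right)} = -5 + \frac{9}{20} = - \frac{91}{20}$)
$- 19 u{\left(61 \right)} = \left(-19\right) \left(- \frac{91}{20}\right) = \frac{1729}{20}$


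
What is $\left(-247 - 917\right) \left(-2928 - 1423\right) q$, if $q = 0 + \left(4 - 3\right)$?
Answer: $5064564$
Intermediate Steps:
$q = 1$ ($q = 0 + \left(4 - 3\right) = 0 + 1 = 1$)
$\left(-247 - 917\right) \left(-2928 - 1423\right) q = \left(-247 - 917\right) \left(-2928 - 1423\right) 1 = \left(-1164\right) \left(-4351\right) 1 = 5064564 \cdot 1 = 5064564$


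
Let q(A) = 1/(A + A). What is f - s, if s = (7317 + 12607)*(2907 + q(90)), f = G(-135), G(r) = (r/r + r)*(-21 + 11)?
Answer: -2606302741/45 ≈ -5.7918e+7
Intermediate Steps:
G(r) = -10 - 10*r (G(r) = (1 + r)*(-10) = -10 - 10*r)
f = 1340 (f = -10 - 10*(-135) = -10 + 1350 = 1340)
q(A) = 1/(2*A)
s = 2606363041/45 (s = (7317 + 12607)*(2907 + (1/2)/90) = 19924*(2907 + (1/2)*(1/90)) = 19924*(2907 + 1/180) = 19924*(523261/180) = 2606363041/45 ≈ 5.7919e+7)
f - s = 1340 - 1*2606363041/45 = 1340 - 2606363041/45 = -2606302741/45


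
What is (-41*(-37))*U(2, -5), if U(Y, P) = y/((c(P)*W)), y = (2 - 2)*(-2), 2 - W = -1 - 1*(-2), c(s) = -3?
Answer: 0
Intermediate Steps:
W = 1 (W = 2 - (-1 - 1*(-2)) = 2 - (-1 + 2) = 2 - 1*1 = 2 - 1 = 1)
y = 0 (y = 0*(-2) = 0)
U(Y, P) = 0 (U(Y, P) = 0/((-3*1)) = 0/(-3) = 0*(-⅓) = 0)
(-41*(-37))*U(2, -5) = -41*(-37)*0 = 1517*0 = 0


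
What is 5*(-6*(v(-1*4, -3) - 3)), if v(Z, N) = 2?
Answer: 30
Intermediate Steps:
5*(-6*(v(-1*4, -3) - 3)) = 5*(-6*(2 - 3)) = 5*(-6*(-1)) = 5*6 = 30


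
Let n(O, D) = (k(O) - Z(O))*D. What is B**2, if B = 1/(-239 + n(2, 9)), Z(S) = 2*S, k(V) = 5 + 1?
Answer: 1/48841 ≈ 2.0475e-5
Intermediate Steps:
k(V) = 6
n(O, D) = D*(6 - 2*O) (n(O, D) = (6 - 2*O)*D = D*(6 - 2*O))
B = -1/221 (B = 1/(-239 + 2*9*(3 - 1*2)) = 1/(-239 + 2*9*(3 - 2)) = 1/(-239 + 2*9*1) = 1/(-239 + 18) = 1/(-221) = -1/221 ≈ -0.0045249)
B**2 = (-1/221)**2 = 1/48841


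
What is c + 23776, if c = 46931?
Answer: 70707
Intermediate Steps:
c + 23776 = 46931 + 23776 = 70707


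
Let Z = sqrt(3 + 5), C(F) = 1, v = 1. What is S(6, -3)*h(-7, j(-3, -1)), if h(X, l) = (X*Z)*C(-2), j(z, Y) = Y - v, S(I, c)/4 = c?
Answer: 168*sqrt(2) ≈ 237.59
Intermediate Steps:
S(I, c) = 4*c
Z = 2*sqrt(2) (Z = sqrt(8) = 2*sqrt(2) ≈ 2.8284)
j(z, Y) = -1 + Y (j(z, Y) = Y - 1*1 = Y - 1 = -1 + Y)
h(X, l) = 2*X*sqrt(2) (h(X, l) = (X*(2*sqrt(2)))*1 = (2*X*sqrt(2))*1 = 2*X*sqrt(2))
S(6, -3)*h(-7, j(-3, -1)) = (4*(-3))*(2*(-7)*sqrt(2)) = -(-168)*sqrt(2) = 168*sqrt(2)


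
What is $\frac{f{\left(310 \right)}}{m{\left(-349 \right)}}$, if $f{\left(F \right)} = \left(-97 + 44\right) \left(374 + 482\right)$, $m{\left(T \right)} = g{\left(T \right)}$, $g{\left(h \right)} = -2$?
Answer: $22684$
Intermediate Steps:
$m{\left(T \right)} = -2$
$f{\left(F \right)} = -45368$ ($f{\left(F \right)} = \left(-53\right) 856 = -45368$)
$\frac{f{\left(310 \right)}}{m{\left(-349 \right)}} = - \frac{45368}{-2} = \left(-45368\right) \left(- \frac{1}{2}\right) = 22684$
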